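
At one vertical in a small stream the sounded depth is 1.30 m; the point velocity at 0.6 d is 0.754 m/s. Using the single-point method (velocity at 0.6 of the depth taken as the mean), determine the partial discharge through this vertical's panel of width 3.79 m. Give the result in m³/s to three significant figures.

3.71 m³/s

v̄ = v₀.₆ = 0.754 m/s
q = v̄ × d × w = 0.7540 × 1.30 × 3.79 = 3.715 m³/s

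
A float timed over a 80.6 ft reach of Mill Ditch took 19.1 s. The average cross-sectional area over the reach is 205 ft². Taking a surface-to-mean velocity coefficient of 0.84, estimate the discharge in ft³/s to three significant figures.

v_surface = L / t̄ = 80.6 / 19.1 = 4.220 ft/s
v_mean = 0.84 × 4.220 = 3.545 ft/s
Q = A × v_mean = 205 × 3.545 = 726.7 ft³/s

727 ft³/s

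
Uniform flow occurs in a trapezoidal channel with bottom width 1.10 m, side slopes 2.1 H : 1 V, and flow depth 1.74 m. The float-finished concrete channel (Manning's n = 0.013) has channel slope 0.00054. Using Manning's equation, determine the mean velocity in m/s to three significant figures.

1.67 m/s

A = (b + z·y)·y = (1.10 + 2.1×1.74)×1.74 = 8.272 m²
P = b + 2y√(1+z²) = 1.10 + 2×1.74×√(1+2.1²) = 9.194 m
R = A/P = 8.272/9.194 = 0.8997 m
Q = (1/n)·A·R^(2/3)·S^(1/2) = (1/0.013) × 8.272 × 0.8997^(2/3) × 0.00054^(1/2) = 13.78 m³/s
V = Q/A = 13.78/8.272 = 1.666 m/s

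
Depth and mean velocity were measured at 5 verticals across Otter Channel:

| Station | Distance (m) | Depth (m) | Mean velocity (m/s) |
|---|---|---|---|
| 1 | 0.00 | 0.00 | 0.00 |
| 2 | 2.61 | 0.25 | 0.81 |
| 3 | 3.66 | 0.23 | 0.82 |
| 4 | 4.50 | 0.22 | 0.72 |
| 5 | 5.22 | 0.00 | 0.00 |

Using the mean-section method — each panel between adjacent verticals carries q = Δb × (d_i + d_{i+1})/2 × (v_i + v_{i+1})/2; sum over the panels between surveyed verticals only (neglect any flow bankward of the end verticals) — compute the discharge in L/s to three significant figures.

Panel 1-2: Δb = 2.61 m, d̄ = (0.00+0.25)/2 = 0.125, v̄ = (0.00+0.81)/2 = 0.405 → q = 2.61×0.125×0.405 = 0.1321 m³/s
Panel 2-3: Δb = 1.05 m, d̄ = (0.25+0.23)/2 = 0.24, v̄ = (0.81+0.82)/2 = 0.815 → q = 1.05×0.24×0.815 = 0.2054 m³/s
Panel 3-4: Δb = 0.84 m, d̄ = (0.23+0.22)/2 = 0.225, v̄ = (0.82+0.72)/2 = 0.77 → q = 0.84×0.225×0.77 = 0.1455 m³/s
Panel 4-5: Δb = 0.72 m, d̄ = (0.22+0.00)/2 = 0.11, v̄ = (0.72+0.00)/2 = 0.36 → q = 0.72×0.11×0.36 = 0.02851 m³/s
Q = Σ q = 0.5116 m³/s
= 0.5116 × 1000 = 511.6 L/s

512 L/s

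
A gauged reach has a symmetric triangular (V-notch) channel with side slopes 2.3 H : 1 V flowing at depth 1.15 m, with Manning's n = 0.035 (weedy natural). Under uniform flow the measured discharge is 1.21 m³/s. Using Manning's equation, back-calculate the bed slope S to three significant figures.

0.000455

A = z·y² = 2.3×1.15² = 3.042 m²
P = 2y√(1+z²) = 2×1.15×√(1+2.3²) = 5.768 m
R = A/P = 3.042/5.768 = 0.5273 m
S = (Q·n / (1·A·R^(2/3)))² = (1.21×0.035 / (1×3.042×0.6527))² = 0.0004550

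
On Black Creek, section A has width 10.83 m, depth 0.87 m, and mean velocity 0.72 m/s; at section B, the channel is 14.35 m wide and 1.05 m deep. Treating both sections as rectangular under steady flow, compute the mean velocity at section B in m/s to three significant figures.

0.450 m/s

Q = A₁V₁ = (10.83×0.87) × 0.72 = 6.784 m³/s
A₂ = 14.35 × 1.05 = 15.07 m²
V₂ = Q/A₂ = 6.784/15.07 = 0.4502 m/s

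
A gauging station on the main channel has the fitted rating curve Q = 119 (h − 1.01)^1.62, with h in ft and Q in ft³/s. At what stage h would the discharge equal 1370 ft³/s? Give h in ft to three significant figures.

5.53 ft

h − h₀ = (Q/C)^(1/b) = (1370/119)^(1/1.62) = 4.519 ft
h = 1.01 + 4.519 = 5.529 ft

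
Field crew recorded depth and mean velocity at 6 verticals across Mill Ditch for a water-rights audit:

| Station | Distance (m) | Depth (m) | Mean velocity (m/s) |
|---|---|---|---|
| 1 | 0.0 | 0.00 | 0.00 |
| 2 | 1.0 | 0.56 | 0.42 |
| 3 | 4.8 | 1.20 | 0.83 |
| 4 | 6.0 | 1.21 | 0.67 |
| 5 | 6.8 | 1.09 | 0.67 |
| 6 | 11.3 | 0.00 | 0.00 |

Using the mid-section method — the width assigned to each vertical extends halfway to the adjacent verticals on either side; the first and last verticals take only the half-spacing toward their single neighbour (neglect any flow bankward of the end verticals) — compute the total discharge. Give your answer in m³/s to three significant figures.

w_2 = (4.8 − 0.0)/2 = 2.4 m; q_2 = 0.42 × 0.56 × 2.4 = 0.5645 m³/s
w_3 = (6.0 − 1.0)/2 = 2.5 m; q_3 = 0.83 × 1.20 × 2.5 = 2.490 m³/s
w_4 = (6.8 − 4.8)/2 = 1 m; q_4 = 0.67 × 1.21 × 1 = 0.8107 m³/s
w_5 = (11.3 − 6.0)/2 = 2.65 m; q_5 = 0.67 × 1.09 × 2.65 = 1.935 m³/s
Stations 1, 6 contribute zero (depth or velocity is 0).
Q = Σ qᵢ = 5.800 m³/s

5.80 m³/s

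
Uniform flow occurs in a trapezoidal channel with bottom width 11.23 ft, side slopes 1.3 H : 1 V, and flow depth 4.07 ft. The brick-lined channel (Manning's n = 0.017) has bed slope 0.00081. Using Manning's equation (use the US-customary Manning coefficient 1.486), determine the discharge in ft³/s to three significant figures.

A = (b + z·y)·y = (11.23 + 1.3×4.07)×4.07 = 67.24 ft²
P = b + 2y√(1+z²) = 11.23 + 2×4.07×√(1+1.3²) = 24.58 ft
R = A/P = 67.24/24.58 = 2.736 ft
Q = (1.486/n)·A·R^(2/3)·S^(1/2) = (1.486/0.017) × 67.24 × 2.736^(2/3) × 0.00081^(1/2) = 327.2 ft³/s

327 ft³/s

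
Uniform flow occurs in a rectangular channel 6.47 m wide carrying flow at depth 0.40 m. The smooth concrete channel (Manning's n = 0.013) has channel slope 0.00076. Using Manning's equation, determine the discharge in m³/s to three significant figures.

2.76 m³/s

A = b·y = 6.47 × 0.40 = 2.588 m²
P = b + 2y = 6.47 + 2×0.40 = 7.270 m
R = A/P = 2.588/7.270 = 0.3560 m
Q = (1/n)·A·R^(2/3)·S^(1/2) = (1/0.013) × 2.588 × 0.3560^(2/3) × 0.00076^(1/2) = 2.757 m³/s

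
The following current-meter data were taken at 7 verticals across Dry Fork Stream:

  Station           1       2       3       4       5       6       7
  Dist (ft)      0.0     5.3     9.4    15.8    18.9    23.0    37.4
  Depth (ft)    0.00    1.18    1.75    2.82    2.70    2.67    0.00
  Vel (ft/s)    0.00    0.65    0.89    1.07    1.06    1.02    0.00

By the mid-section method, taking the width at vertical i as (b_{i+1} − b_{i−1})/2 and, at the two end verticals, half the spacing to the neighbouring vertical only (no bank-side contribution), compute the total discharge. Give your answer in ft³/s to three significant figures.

w_2 = (9.4 − 0.0)/2 = 4.7 ft; q_2 = 0.65 × 1.18 × 4.7 = 3.605 ft³/s
w_3 = (15.8 − 5.3)/2 = 5.25 ft; q_3 = 0.89 × 1.75 × 5.25 = 8.177 ft³/s
w_4 = (18.9 − 9.4)/2 = 4.75 ft; q_4 = 1.07 × 2.82 × 4.75 = 14.33 ft³/s
w_5 = (23.0 − 15.8)/2 = 3.6 ft; q_5 = 1.06 × 2.70 × 3.6 = 10.30 ft³/s
w_6 = (37.4 − 18.9)/2 = 9.25 ft; q_6 = 1.02 × 2.67 × 9.25 = 25.19 ft³/s
Stations 1, 7 contribute zero (depth or velocity is 0).
Q = Σ qᵢ = 61.61 ft³/s

61.6 ft³/s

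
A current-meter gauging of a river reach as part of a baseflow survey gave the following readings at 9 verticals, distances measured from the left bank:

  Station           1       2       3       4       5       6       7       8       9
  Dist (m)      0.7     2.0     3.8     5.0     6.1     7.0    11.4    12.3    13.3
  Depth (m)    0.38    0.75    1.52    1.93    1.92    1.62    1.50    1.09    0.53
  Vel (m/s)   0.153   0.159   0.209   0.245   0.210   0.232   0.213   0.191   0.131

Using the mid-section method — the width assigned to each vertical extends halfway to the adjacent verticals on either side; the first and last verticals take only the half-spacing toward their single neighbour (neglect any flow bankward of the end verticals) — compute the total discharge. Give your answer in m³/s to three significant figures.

w_1 = (2.0 − 0.7)/2 = 0.65 m; q_1 = 0.153 × 0.38 × 0.65 = 0.03779 m³/s
w_2 = (3.8 − 0.7)/2 = 1.55 m; q_2 = 0.159 × 0.75 × 1.55 = 0.1848 m³/s
w_3 = (5.0 − 2.0)/2 = 1.5 m; q_3 = 0.209 × 1.52 × 1.5 = 0.4765 m³/s
w_4 = (6.1 − 3.8)/2 = 1.15 m; q_4 = 0.245 × 1.93 × 1.15 = 0.5438 m³/s
w_5 = (7.0 − 5.0)/2 = 1 m; q_5 = 0.210 × 1.92 × 1 = 0.4032 m³/s
w_6 = (11.4 − 6.1)/2 = 2.65 m; q_6 = 0.232 × 1.62 × 2.65 = 0.9960 m³/s
w_7 = (12.3 − 7.0)/2 = 2.65 m; q_7 = 0.213 × 1.50 × 2.65 = 0.8467 m³/s
w_8 = (13.3 − 11.4)/2 = 0.95 m; q_8 = 0.191 × 1.09 × 0.95 = 0.1978 m³/s
w_9 = (13.3 − 12.3)/2 = 0.5 m; q_9 = 0.131 × 0.53 × 0.5 = 0.03472 m³/s
Q = Σ qᵢ = 3.721 m³/s

3.72 m³/s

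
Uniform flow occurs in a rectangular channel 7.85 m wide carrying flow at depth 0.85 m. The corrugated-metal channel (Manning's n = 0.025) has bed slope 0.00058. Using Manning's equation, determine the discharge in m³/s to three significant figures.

A = b·y = 7.85 × 0.85 = 6.673 m²
P = b + 2y = 7.85 + 2×0.85 = 9.550 m
R = A/P = 6.673/9.550 = 0.6987 m
Q = (1/n)·A·R^(2/3)·S^(1/2) = (1/0.025) × 6.673 × 0.6987^(2/3) × 0.00058^(1/2) = 5.061 m³/s

5.06 m³/s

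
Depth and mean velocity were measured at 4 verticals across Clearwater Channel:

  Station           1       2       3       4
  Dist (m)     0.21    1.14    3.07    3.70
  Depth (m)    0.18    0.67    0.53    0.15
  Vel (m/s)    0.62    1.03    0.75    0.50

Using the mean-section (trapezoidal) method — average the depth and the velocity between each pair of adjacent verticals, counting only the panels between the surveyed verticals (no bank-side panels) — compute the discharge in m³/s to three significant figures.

Panel 1-2: Δb = 0.93 m, d̄ = (0.18+0.67)/2 = 0.425, v̄ = (0.62+1.03)/2 = 0.825 → q = 0.93×0.425×0.825 = 0.3261 m³/s
Panel 2-3: Δb = 1.93 m, d̄ = (0.67+0.53)/2 = 0.6, v̄ = (1.03+0.75)/2 = 0.89 → q = 1.93×0.6×0.89 = 1.031 m³/s
Panel 3-4: Δb = 0.63 m, d̄ = (0.53+0.15)/2 = 0.34, v̄ = (0.75+0.50)/2 = 0.625 → q = 0.63×0.34×0.625 = 0.1339 m³/s
Q = Σ q = 1.491 m³/s

1.49 m³/s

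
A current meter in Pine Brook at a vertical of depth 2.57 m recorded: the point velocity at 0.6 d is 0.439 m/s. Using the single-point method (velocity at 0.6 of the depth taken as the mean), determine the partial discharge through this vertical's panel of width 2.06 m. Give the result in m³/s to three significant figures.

2.32 m³/s

v̄ = v₀.₆ = 0.439 m/s
q = v̄ × d × w = 0.4390 × 2.57 × 2.06 = 2.324 m³/s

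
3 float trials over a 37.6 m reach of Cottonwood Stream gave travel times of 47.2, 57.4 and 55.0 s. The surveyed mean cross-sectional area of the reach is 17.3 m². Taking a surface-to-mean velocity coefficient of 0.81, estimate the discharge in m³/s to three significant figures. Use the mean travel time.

9.90 m³/s

t̄ = (47.2 + 57.4 + 55.0) / 3 = 53.2 s
v_surface = L / t̄ = 37.6 / 53.2 = 0.7068 m/s
v_mean = 0.81 × 0.7068 = 0.5725 m/s
Q = A × v_mean = 17.3 × 0.5725 = 9.904 m³/s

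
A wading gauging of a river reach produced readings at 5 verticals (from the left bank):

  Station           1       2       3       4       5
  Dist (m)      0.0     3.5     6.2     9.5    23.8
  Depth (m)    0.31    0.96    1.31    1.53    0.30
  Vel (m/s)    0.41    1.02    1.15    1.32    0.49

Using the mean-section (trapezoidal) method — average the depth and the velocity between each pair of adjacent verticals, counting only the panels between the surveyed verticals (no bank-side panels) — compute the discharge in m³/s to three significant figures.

22.5 m³/s

Panel 1-2: Δb = 3.5 m, d̄ = (0.31+0.96)/2 = 0.635, v̄ = (0.41+1.02)/2 = 0.715 → q = 3.5×0.635×0.715 = 1.589 m³/s
Panel 2-3: Δb = 2.7 m, d̄ = (0.96+1.31)/2 = 1.135, v̄ = (1.02+1.15)/2 = 1.085 → q = 2.7×1.135×1.085 = 3.325 m³/s
Panel 3-4: Δb = 3.3 m, d̄ = (1.31+1.53)/2 = 1.42, v̄ = (1.15+1.32)/2 = 1.235 → q = 3.3×1.42×1.235 = 5.787 m³/s
Panel 4-5: Δb = 14.3 m, d̄ = (1.53+0.30)/2 = 0.915, v̄ = (1.32+0.49)/2 = 0.905 → q = 14.3×0.915×0.905 = 11.84 m³/s
Q = Σ q = 22.54 m³/s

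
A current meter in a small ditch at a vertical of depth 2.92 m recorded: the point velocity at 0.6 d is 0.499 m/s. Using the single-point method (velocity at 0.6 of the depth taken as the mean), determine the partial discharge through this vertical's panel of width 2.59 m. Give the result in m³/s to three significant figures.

3.77 m³/s

v̄ = v₀.₆ = 0.499 m/s
q = v̄ × d × w = 0.4990 × 2.92 × 2.59 = 3.774 m³/s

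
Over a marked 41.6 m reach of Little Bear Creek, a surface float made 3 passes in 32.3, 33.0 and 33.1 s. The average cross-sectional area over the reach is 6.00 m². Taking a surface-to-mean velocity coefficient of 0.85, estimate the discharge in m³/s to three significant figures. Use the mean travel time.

t̄ = (32.3 + 33.0 + 33.1) / 3 = 32.8 s
v_surface = L / t̄ = 41.6 / 32.8 = 1.268 m/s
v_mean = 0.85 × 1.268 = 1.078 m/s
Q = A × v_mean = 6.00 × 1.078 = 6.468 m³/s

6.47 m³/s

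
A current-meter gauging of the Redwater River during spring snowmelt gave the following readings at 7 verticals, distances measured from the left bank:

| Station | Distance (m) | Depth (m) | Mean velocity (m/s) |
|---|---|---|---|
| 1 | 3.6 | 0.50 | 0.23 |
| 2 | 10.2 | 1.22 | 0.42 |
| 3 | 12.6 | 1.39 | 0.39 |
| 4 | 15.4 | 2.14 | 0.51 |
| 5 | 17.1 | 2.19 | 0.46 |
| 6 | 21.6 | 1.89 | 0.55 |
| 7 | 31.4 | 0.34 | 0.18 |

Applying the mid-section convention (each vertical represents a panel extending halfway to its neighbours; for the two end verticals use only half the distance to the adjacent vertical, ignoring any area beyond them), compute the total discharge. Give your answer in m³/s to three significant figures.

17.4 m³/s

w_1 = (10.2 − 3.6)/2 = 3.3 m; q_1 = 0.23 × 0.50 × 3.3 = 0.3795 m³/s
w_2 = (12.6 − 3.6)/2 = 4.5 m; q_2 = 0.42 × 1.22 × 4.5 = 2.306 m³/s
w_3 = (15.4 − 10.2)/2 = 2.6 m; q_3 = 0.39 × 1.39 × 2.6 = 1.409 m³/s
w_4 = (17.1 − 12.6)/2 = 2.25 m; q_4 = 0.51 × 2.14 × 2.25 = 2.456 m³/s
w_5 = (21.6 − 15.4)/2 = 3.1 m; q_5 = 0.46 × 2.19 × 3.1 = 3.123 m³/s
w_6 = (31.4 − 17.1)/2 = 7.15 m; q_6 = 0.55 × 1.89 × 7.15 = 7.432 m³/s
w_7 = (31.4 − 21.6)/2 = 4.9 m; q_7 = 0.18 × 0.34 × 4.9 = 0.2999 m³/s
Q = Σ qᵢ = 17.41 m³/s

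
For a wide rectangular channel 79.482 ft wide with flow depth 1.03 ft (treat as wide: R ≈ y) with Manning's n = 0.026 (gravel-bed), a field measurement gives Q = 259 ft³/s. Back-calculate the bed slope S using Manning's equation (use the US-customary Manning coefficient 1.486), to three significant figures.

0.00295

A = b·y = 79.482 × 1.03 = 81.87 ft²
Wide channel: R ≈ y = 1.03 ft
S = (Q·n / (1.486·A·R^(2/3)))² = (259×0.026 / (1.486×81.87×1.020))² = 0.002946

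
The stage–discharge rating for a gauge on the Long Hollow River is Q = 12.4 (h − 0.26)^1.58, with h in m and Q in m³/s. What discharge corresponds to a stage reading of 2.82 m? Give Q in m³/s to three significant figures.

Q = 12.4 × (2.82 − 0.26)^1.58 = 12.4 × 2.56^1.58 = 54.76 m³/s

54.8 m³/s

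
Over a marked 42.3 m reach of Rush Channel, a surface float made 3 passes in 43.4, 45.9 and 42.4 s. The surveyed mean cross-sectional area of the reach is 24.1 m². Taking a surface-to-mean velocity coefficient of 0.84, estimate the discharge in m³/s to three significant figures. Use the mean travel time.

t̄ = (43.4 + 45.9 + 42.4) / 3 = 43.9 s
v_surface = L / t̄ = 42.3 / 43.9 = 0.9636 m/s
v_mean = 0.84 × 0.9636 = 0.8094 m/s
Q = A × v_mean = 24.1 × 0.8094 = 19.51 m³/s

19.5 m³/s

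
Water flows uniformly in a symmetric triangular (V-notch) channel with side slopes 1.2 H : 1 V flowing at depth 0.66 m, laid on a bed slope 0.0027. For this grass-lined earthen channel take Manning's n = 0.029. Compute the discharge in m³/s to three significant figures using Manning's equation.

A = z·y² = 1.2×0.66² = 0.5227 m²
P = 2y√(1+z²) = 2×0.66×√(1+1.2²) = 2.062 m
R = A/P = 0.5227/2.062 = 0.2535 m
Q = (1/n)·A·R^(2/3)·S^(1/2) = (1/0.029) × 0.5227 × 0.2535^(2/3) × 0.0027^(1/2) = 0.3752 m³/s

0.375 m³/s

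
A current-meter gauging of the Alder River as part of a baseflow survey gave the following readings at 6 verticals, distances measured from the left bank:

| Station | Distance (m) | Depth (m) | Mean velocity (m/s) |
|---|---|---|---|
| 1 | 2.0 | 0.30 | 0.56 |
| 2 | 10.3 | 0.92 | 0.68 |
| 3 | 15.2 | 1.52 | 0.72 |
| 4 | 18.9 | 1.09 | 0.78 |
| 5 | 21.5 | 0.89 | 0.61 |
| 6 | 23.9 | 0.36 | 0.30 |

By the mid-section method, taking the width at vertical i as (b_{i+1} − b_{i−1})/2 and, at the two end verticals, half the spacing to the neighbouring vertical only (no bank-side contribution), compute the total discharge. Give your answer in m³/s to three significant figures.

w_1 = (10.3 − 2.0)/2 = 4.15 m; q_1 = 0.56 × 0.30 × 4.15 = 0.6972 m³/s
w_2 = (15.2 − 2.0)/2 = 6.6 m; q_2 = 0.68 × 0.92 × 6.6 = 4.129 m³/s
w_3 = (18.9 − 10.3)/2 = 4.3 m; q_3 = 0.72 × 1.52 × 4.3 = 4.706 m³/s
w_4 = (21.5 − 15.2)/2 = 3.15 m; q_4 = 0.78 × 1.09 × 3.15 = 2.678 m³/s
w_5 = (23.9 − 18.9)/2 = 2.5 m; q_5 = 0.61 × 0.89 × 2.5 = 1.357 m³/s
w_6 = (23.9 − 21.5)/2 = 1.2 m; q_6 = 0.30 × 0.36 × 1.2 = 0.1296 m³/s
Q = Σ qᵢ = 13.70 m³/s

13.7 m³/s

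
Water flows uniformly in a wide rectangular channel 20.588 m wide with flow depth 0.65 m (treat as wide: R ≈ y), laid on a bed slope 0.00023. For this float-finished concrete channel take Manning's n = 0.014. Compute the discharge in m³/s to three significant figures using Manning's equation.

A = b·y = 20.588 × 0.65 = 13.38 m²
Wide channel: R ≈ y = 0.65 m
Q = (1/n)·A·R^(2/3)·S^(1/2) = (1/0.014) × 13.38 × 0.6500^(2/3) × 0.00023^(1/2) = 10.88 m³/s

10.9 m³/s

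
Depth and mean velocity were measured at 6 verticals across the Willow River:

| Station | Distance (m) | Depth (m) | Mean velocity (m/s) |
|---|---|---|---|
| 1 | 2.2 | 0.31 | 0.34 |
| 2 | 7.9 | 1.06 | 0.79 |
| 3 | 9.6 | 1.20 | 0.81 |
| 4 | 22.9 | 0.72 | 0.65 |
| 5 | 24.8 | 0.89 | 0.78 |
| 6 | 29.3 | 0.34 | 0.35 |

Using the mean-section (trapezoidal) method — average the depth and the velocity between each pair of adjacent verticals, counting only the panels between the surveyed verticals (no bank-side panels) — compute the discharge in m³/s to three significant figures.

Panel 1-2: Δb = 5.7 m, d̄ = (0.31+1.06)/2 = 0.685, v̄ = (0.34+0.79)/2 = 0.565 → q = 5.7×0.685×0.565 = 2.206 m³/s
Panel 2-3: Δb = 1.7 m, d̄ = (1.06+1.20)/2 = 1.13, v̄ = (0.79+0.81)/2 = 0.8 → q = 1.7×1.13×0.8 = 1.537 m³/s
Panel 3-4: Δb = 13.3 m, d̄ = (1.20+0.72)/2 = 0.96, v̄ = (0.81+0.65)/2 = 0.73 → q = 13.3×0.96×0.73 = 9.321 m³/s
Panel 4-5: Δb = 1.9 m, d̄ = (0.72+0.89)/2 = 0.805, v̄ = (0.65+0.78)/2 = 0.715 → q = 1.9×0.805×0.715 = 1.094 m³/s
Panel 5-6: Δb = 4.5 m, d̄ = (0.89+0.34)/2 = 0.615, v̄ = (0.78+0.35)/2 = 0.565 → q = 4.5×0.615×0.565 = 1.564 m³/s
Q = Σ q = 15.72 m³/s

15.7 m³/s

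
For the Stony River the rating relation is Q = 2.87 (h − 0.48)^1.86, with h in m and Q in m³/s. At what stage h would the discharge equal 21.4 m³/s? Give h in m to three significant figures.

h − h₀ = (Q/C)^(1/b) = (21.4/2.87)^(1/1.86) = 2.945 m
h = 0.48 + 2.945 = 3.425 m

3.43 m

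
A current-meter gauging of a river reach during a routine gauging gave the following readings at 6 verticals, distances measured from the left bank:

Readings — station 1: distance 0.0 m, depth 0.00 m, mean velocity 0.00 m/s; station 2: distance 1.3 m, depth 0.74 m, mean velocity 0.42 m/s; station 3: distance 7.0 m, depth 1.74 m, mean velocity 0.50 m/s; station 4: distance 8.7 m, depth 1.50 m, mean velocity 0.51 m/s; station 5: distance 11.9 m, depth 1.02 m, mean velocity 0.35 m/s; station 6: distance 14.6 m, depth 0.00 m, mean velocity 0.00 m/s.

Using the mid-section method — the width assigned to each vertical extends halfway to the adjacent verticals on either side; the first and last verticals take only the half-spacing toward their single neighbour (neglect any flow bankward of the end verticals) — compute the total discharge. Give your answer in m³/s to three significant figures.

7.23 m³/s

w_2 = (7.0 − 0.0)/2 = 3.5 m; q_2 = 0.42 × 0.74 × 3.5 = 1.088 m³/s
w_3 = (8.7 − 1.3)/2 = 3.7 m; q_3 = 0.50 × 1.74 × 3.7 = 3.219 m³/s
w_4 = (11.9 − 7.0)/2 = 2.45 m; q_4 = 0.51 × 1.50 × 2.45 = 1.874 m³/s
w_5 = (14.6 − 8.7)/2 = 2.95 m; q_5 = 0.35 × 1.02 × 2.95 = 1.053 m³/s
Stations 1, 6 contribute zero (depth or velocity is 0).
Q = Σ qᵢ = 7.234 m³/s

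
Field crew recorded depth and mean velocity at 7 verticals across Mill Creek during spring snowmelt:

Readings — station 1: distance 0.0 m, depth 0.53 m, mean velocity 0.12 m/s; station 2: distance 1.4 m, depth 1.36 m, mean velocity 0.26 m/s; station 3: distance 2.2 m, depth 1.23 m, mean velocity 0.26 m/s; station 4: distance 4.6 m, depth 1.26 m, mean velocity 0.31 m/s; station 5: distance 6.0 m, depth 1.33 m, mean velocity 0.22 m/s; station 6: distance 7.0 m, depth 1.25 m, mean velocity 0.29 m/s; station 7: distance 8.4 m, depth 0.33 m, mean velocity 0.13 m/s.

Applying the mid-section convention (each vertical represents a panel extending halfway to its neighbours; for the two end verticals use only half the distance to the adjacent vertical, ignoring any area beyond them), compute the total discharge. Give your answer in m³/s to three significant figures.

w_1 = (1.4 − 0.0)/2 = 0.7 m; q_1 = 0.12 × 0.53 × 0.7 = 0.04452 m³/s
w_2 = (2.2 − 0.0)/2 = 1.1 m; q_2 = 0.26 × 1.36 × 1.1 = 0.3890 m³/s
w_3 = (4.6 − 1.4)/2 = 1.6 m; q_3 = 0.26 × 1.23 × 1.6 = 0.5117 m³/s
w_4 = (6.0 − 2.2)/2 = 1.9 m; q_4 = 0.31 × 1.26 × 1.9 = 0.7421 m³/s
w_5 = (7.0 − 4.6)/2 = 1.2 m; q_5 = 0.22 × 1.33 × 1.2 = 0.3511 m³/s
w_6 = (8.4 − 6.0)/2 = 1.2 m; q_6 = 0.29 × 1.25 × 1.2 = 0.4350 m³/s
w_7 = (8.4 − 7.0)/2 = 0.7 m; q_7 = 0.13 × 0.33 × 0.7 = 0.03003 m³/s
Q = Σ qᵢ = 2.503 m³/s

2.50 m³/s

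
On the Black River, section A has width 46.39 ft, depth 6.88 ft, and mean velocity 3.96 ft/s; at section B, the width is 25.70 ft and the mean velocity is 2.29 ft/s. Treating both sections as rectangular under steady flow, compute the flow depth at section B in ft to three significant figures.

Q = A₁V₁ = (46.39×6.88) × 3.96 = 1264 ft³/s
d₂ = Q/(b₂ V₂) = 1264/(25.70×2.29) = 21.48 ft

21.5 ft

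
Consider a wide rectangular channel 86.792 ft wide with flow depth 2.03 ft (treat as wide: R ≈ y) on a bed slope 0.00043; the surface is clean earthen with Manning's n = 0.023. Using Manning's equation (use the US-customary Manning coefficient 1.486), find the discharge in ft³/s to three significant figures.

A = b·y = 86.792 × 2.03 = 176.2 ft²
Wide channel: R ≈ y = 2.03 ft
Q = (1.486/n)·A·R^(2/3)·S^(1/2) = (1.486/0.023) × 176.2 × 2.030^(2/3) × 0.00043^(1/2) = 378.4 ft³/s

378 ft³/s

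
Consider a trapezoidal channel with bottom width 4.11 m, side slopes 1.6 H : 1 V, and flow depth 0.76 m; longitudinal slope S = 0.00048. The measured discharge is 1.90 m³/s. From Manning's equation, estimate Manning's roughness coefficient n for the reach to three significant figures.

0.0325

A = (b + z·y)·y = (4.11 + 1.6×0.76)×0.76 = 4.048 m²
P = b + 2y√(1+z²) = 4.11 + 2×0.76×√(1+1.6²) = 6.978 m
R = A/P = 4.048/6.978 = 0.5801 m
n = (1/Q)·A·R^(2/3)·S^(1/2) = (1/1.90) × 4.048 × 0.6955 × 0.02191 = 0.03246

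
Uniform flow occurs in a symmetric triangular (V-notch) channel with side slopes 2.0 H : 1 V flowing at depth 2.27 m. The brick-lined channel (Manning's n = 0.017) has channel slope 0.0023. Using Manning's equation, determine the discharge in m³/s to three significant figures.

29.4 m³/s

A = z·y² = 2.0×2.27² = 10.31 m²
P = 2y√(1+z²) = 2×2.27×√(1+2.0²) = 10.15 m
R = A/P = 10.31/10.15 = 1.015 m
Q = (1/n)·A·R^(2/3)·S^(1/2) = (1/0.017) × 10.31 × 1.015^(2/3) × 0.0023^(1/2) = 29.37 m³/s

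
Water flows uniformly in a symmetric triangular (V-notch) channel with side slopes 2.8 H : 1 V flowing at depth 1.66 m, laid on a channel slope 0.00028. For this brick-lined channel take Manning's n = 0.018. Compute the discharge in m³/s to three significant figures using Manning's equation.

A = z·y² = 2.8×1.66² = 7.716 m²
P = 2y√(1+z²) = 2×1.66×√(1+2.8²) = 9.871 m
R = A/P = 7.716/9.871 = 0.7816 m
Q = (1/n)·A·R^(2/3)·S^(1/2) = (1/0.018) × 7.716 × 0.7816^(2/3) × 0.00028^(1/2) = 6.086 m³/s

6.09 m³/s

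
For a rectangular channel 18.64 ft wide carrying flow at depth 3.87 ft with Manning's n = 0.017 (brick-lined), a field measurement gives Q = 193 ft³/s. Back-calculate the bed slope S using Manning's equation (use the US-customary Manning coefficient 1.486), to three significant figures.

0.000245

A = b·y = 18.64 × 3.87 = 72.14 ft²
P = b + 2y = 18.64 + 2×3.87 = 26.38 ft
R = A/P = 72.14/26.38 = 2.735 ft
S = (Q·n / (1.486·A·R^(2/3)))² = (193×0.017 / (1.486×72.14×1.955))² = 0.0002450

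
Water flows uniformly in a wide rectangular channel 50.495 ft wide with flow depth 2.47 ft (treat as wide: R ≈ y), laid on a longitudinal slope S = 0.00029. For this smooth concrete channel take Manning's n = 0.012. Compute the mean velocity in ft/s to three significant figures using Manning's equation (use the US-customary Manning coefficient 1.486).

A = b·y = 50.495 × 2.47 = 124.7 ft²
Wide channel: R ≈ y = 2.47 ft
Q = (1.486/n)·A·R^(2/3)·S^(1/2) = (1.486/0.012) × 124.7 × 2.470^(2/3) × 0.00029^(1/2) = 480.6 ft³/s
V = Q/A = 480.6/124.7 = 3.853 ft/s

3.85 ft/s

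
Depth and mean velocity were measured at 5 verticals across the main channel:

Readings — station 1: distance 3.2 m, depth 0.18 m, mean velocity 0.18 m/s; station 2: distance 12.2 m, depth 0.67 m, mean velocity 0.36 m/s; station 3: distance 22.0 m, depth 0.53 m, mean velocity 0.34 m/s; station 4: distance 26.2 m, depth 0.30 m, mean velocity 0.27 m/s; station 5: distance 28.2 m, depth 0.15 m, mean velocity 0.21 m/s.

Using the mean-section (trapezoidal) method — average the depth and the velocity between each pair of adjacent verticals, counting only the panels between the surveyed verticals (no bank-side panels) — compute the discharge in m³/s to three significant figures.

Panel 1-2: Δb = 9 m, d̄ = (0.18+0.67)/2 = 0.425, v̄ = (0.18+0.36)/2 = 0.27 → q = 9×0.425×0.27 = 1.033 m³/s
Panel 2-3: Δb = 9.8 m, d̄ = (0.67+0.53)/2 = 0.6, v̄ = (0.36+0.34)/2 = 0.35 → q = 9.8×0.6×0.35 = 2.058 m³/s
Panel 3-4: Δb = 4.2 m, d̄ = (0.53+0.30)/2 = 0.415, v̄ = (0.34+0.27)/2 = 0.305 → q = 4.2×0.415×0.305 = 0.5316 m³/s
Panel 4-5: Δb = 2 m, d̄ = (0.30+0.15)/2 = 0.225, v̄ = (0.27+0.21)/2 = 0.24 → q = 2×0.225×0.24 = 0.1080 m³/s
Q = Σ q = 3.730 m³/s

3.73 m³/s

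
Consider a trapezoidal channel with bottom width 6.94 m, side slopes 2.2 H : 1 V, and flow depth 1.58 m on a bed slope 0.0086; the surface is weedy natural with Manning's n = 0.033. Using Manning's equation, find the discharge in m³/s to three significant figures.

50.1 m³/s

A = (b + z·y)·y = (6.94 + 2.2×1.58)×1.58 = 16.46 m²
P = b + 2y√(1+z²) = 6.94 + 2×1.58×√(1+2.2²) = 14.58 m
R = A/P = 16.46/14.58 = 1.129 m
Q = (1/n)·A·R^(2/3)·S^(1/2) = (1/0.033) × 16.46 × 1.129^(2/3) × 0.0086^(1/2) = 50.15 m³/s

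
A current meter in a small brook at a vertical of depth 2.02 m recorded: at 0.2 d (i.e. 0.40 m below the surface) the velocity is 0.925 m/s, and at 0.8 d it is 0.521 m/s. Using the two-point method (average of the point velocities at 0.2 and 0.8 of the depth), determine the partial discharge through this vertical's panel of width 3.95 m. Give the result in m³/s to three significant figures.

5.77 m³/s

v̄ = (0.925 + 0.521) / 2 = 0.7230 m/s
q = v̄ × d × w = 0.7230 × 2.02 × 3.95 = 5.769 m³/s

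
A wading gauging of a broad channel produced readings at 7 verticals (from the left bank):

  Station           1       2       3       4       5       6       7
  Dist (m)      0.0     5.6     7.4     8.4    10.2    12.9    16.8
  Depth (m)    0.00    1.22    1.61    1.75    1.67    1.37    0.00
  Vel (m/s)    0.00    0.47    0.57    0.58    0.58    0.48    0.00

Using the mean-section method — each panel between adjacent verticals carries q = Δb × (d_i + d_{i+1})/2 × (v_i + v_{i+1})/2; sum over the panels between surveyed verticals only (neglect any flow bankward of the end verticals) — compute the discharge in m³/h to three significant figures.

Panel 1-2: Δb = 5.6 m, d̄ = (0.00+1.22)/2 = 0.61, v̄ = (0.00+0.47)/2 = 0.235 → q = 5.6×0.61×0.235 = 0.8028 m³/s
Panel 2-3: Δb = 1.8 m, d̄ = (1.22+1.61)/2 = 1.415, v̄ = (0.47+0.57)/2 = 0.52 → q = 1.8×1.415×0.52 = 1.324 m³/s
Panel 3-4: Δb = 1 m, d̄ = (1.61+1.75)/2 = 1.68, v̄ = (0.57+0.58)/2 = 0.575 → q = 1×1.68×0.575 = 0.9660 m³/s
Panel 4-5: Δb = 1.8 m, d̄ = (1.75+1.67)/2 = 1.71, v̄ = (0.58+0.58)/2 = 0.58 → q = 1.8×1.71×0.58 = 1.785 m³/s
Panel 5-6: Δb = 2.7 m, d̄ = (1.67+1.37)/2 = 1.52, v̄ = (0.58+0.48)/2 = 0.53 → q = 2.7×1.52×0.53 = 2.175 m³/s
Panel 6-7: Δb = 3.9 m, d̄ = (1.37+0.00)/2 = 0.685, v̄ = (0.48+0.00)/2 = 0.24 → q = 3.9×0.685×0.24 = 0.6412 m³/s
Q = Σ q = 7.695 m³/s
= 7.695 × 3600 = 27700 m³/h

27700 m³/h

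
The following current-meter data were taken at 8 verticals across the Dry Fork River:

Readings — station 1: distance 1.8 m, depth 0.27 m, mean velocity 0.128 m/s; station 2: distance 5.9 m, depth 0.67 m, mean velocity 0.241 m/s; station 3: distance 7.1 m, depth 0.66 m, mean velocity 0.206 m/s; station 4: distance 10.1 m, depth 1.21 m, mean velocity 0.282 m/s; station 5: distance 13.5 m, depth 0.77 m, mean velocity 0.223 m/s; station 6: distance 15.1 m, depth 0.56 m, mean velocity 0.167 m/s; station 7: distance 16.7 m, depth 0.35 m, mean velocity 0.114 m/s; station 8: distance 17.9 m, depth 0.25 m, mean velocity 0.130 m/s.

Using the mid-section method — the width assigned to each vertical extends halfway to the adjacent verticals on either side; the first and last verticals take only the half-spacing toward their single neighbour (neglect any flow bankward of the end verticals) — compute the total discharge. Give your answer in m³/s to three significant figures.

2.53 m³/s

w_1 = (5.9 − 1.8)/2 = 2.05 m; q_1 = 0.128 × 0.27 × 2.05 = 0.07085 m³/s
w_2 = (7.1 − 1.8)/2 = 2.65 m; q_2 = 0.241 × 0.67 × 2.65 = 0.4279 m³/s
w_3 = (10.1 − 5.9)/2 = 2.1 m; q_3 = 0.206 × 0.66 × 2.1 = 0.2855 m³/s
w_4 = (13.5 − 7.1)/2 = 3.2 m; q_4 = 0.282 × 1.21 × 3.2 = 1.092 m³/s
w_5 = (15.1 − 10.1)/2 = 2.5 m; q_5 = 0.223 × 0.77 × 2.5 = 0.4293 m³/s
w_6 = (16.7 − 13.5)/2 = 1.6 m; q_6 = 0.167 × 0.56 × 1.6 = 0.1496 m³/s
w_7 = (17.9 − 15.1)/2 = 1.4 m; q_7 = 0.114 × 0.35 × 1.4 = 0.05586 m³/s
w_8 = (17.9 − 16.7)/2 = 0.6 m; q_8 = 0.130 × 0.25 × 0.6 = 0.01950 m³/s
Q = Σ qᵢ = 2.530 m³/s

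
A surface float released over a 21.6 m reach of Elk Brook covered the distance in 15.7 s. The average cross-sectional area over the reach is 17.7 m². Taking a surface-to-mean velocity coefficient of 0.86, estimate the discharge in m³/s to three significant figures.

v_surface = L / t̄ = 21.6 / 15.7 = 1.376 m/s
v_mean = 0.86 × 1.376 = 1.183 m/s
Q = A × v_mean = 17.7 × 1.183 = 20.94 m³/s

20.9 m³/s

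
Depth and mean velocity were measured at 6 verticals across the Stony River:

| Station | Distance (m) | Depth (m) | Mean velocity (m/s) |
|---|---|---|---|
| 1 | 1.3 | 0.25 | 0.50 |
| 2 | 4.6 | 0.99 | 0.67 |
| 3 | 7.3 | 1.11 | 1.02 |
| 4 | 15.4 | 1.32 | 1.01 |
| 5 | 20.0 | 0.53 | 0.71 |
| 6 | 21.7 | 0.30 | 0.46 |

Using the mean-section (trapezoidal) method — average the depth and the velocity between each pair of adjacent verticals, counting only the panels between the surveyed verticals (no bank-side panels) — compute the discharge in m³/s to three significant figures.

17.7 m³/s

Panel 1-2: Δb = 3.3 m, d̄ = (0.25+0.99)/2 = 0.62, v̄ = (0.50+0.67)/2 = 0.585 → q = 3.3×0.62×0.585 = 1.197 m³/s
Panel 2-3: Δb = 2.7 m, d̄ = (0.99+1.11)/2 = 1.05, v̄ = (0.67+1.02)/2 = 0.845 → q = 2.7×1.05×0.845 = 2.396 m³/s
Panel 3-4: Δb = 8.1 m, d̄ = (1.11+1.32)/2 = 1.215, v̄ = (1.02+1.01)/2 = 1.015 → q = 8.1×1.215×1.015 = 9.989 m³/s
Panel 4-5: Δb = 4.6 m, d̄ = (1.32+0.53)/2 = 0.925, v̄ = (1.01+0.71)/2 = 0.86 → q = 4.6×0.925×0.86 = 3.659 m³/s
Panel 5-6: Δb = 1.7 m, d̄ = (0.53+0.30)/2 = 0.415, v̄ = (0.71+0.46)/2 = 0.585 → q = 1.7×0.415×0.585 = 0.4127 m³/s
Q = Σ q = 17.65 m³/s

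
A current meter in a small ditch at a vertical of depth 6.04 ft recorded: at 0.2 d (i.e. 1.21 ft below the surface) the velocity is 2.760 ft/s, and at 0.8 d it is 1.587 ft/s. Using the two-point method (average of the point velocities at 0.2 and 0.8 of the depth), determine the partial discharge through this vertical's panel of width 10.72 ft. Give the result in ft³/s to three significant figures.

v̄ = (2.760 + 1.587) / 2 = 2.174 ft/s
q = v̄ × d × w = 2.174 × 6.04 × 10.72 = 140.7 ft³/s

141 ft³/s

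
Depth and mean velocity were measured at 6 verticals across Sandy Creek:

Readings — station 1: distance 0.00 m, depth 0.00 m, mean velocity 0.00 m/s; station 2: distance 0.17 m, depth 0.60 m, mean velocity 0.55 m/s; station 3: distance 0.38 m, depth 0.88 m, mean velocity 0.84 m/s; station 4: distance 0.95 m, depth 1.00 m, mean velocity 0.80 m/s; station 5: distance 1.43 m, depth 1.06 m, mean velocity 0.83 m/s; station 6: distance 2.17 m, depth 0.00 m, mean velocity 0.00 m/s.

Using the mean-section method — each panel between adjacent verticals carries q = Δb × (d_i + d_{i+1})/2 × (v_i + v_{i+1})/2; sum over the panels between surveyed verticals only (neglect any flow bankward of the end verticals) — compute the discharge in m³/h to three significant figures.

4060 m³/h

Panel 1-2: Δb = 0.17 m, d̄ = (0.00+0.60)/2 = 0.3, v̄ = (0.00+0.55)/2 = 0.275 → q = 0.17×0.3×0.275 = 0.01403 m³/s
Panel 2-3: Δb = 0.21 m, d̄ = (0.60+0.88)/2 = 0.74, v̄ = (0.55+0.84)/2 = 0.695 → q = 0.21×0.74×0.695 = 0.1080 m³/s
Panel 3-4: Δb = 0.57 m, d̄ = (0.88+1.00)/2 = 0.94, v̄ = (0.84+0.80)/2 = 0.82 → q = 0.57×0.94×0.82 = 0.4394 m³/s
Panel 4-5: Δb = 0.48 m, d̄ = (1.00+1.06)/2 = 1.03, v̄ = (0.80+0.83)/2 = 0.815 → q = 0.48×1.03×0.815 = 0.4029 m³/s
Panel 5-6: Δb = 0.74 m, d̄ = (1.06+0.00)/2 = 0.53, v̄ = (0.83+0.00)/2 = 0.415 → q = 0.74×0.53×0.415 = 0.1628 m³/s
Q = Σ q = 1.127 m³/s
= 1.127 × 3600 = 4057 m³/h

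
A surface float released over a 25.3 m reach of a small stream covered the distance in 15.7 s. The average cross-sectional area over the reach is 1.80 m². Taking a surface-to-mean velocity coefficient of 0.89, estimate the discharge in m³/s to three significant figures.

2.58 m³/s

v_surface = L / t̄ = 25.3 / 15.7 = 1.611 m/s
v_mean = 0.89 × 1.611 = 1.434 m/s
Q = A × v_mean = 1.80 × 1.434 = 2.582 m³/s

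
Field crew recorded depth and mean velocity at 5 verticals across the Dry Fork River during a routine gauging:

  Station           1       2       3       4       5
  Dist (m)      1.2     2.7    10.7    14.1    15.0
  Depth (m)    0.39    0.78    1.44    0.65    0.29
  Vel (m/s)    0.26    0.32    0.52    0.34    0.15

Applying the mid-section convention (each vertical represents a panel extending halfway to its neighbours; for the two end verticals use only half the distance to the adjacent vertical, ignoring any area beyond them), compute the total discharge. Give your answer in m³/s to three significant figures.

6.02 m³/s

w_1 = (2.7 − 1.2)/2 = 0.75 m; q_1 = 0.26 × 0.39 × 0.75 = 0.07605 m³/s
w_2 = (10.7 − 1.2)/2 = 4.75 m; q_2 = 0.32 × 0.78 × 4.75 = 1.186 m³/s
w_3 = (14.1 − 2.7)/2 = 5.7 m; q_3 = 0.52 × 1.44 × 5.7 = 4.268 m³/s
w_4 = (15.0 − 10.7)/2 = 2.15 m; q_4 = 0.34 × 0.65 × 2.15 = 0.4752 m³/s
w_5 = (15.0 − 14.1)/2 = 0.45 m; q_5 = 0.15 × 0.29 × 0.45 = 0.01958 m³/s
Q = Σ qᵢ = 6.025 m³/s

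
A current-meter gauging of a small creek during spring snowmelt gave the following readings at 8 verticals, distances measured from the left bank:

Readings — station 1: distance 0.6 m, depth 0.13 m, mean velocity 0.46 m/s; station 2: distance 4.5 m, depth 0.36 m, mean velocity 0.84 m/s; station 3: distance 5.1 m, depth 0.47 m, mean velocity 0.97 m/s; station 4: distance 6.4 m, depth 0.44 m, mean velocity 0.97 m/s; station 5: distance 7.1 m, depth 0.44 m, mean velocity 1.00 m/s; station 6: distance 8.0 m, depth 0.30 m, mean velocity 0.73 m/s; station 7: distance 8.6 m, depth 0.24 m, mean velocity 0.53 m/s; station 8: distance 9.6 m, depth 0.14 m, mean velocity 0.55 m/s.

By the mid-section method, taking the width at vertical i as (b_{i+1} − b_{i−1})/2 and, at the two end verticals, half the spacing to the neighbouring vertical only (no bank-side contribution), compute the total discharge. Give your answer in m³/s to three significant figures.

2.31 m³/s

w_1 = (4.5 − 0.6)/2 = 1.95 m; q_1 = 0.46 × 0.13 × 1.95 = 0.1166 m³/s
w_2 = (5.1 − 0.6)/2 = 2.25 m; q_2 = 0.84 × 0.36 × 2.25 = 0.6804 m³/s
w_3 = (6.4 − 4.5)/2 = 0.95 m; q_3 = 0.97 × 0.47 × 0.95 = 0.4331 m³/s
w_4 = (7.1 − 5.1)/2 = 1 m; q_4 = 0.97 × 0.44 × 1 = 0.4268 m³/s
w_5 = (8.0 − 6.4)/2 = 0.8 m; q_5 = 1.00 × 0.44 × 0.8 = 0.3520 m³/s
w_6 = (8.6 − 7.1)/2 = 0.75 m; q_6 = 0.73 × 0.30 × 0.75 = 0.1643 m³/s
w_7 = (9.6 − 8.0)/2 = 0.8 m; q_7 = 0.53 × 0.24 × 0.8 = 0.1018 m³/s
w_8 = (9.6 − 8.6)/2 = 0.5 m; q_8 = 0.55 × 0.14 × 0.5 = 0.03850 m³/s
Q = Σ qᵢ = 2.313 m³/s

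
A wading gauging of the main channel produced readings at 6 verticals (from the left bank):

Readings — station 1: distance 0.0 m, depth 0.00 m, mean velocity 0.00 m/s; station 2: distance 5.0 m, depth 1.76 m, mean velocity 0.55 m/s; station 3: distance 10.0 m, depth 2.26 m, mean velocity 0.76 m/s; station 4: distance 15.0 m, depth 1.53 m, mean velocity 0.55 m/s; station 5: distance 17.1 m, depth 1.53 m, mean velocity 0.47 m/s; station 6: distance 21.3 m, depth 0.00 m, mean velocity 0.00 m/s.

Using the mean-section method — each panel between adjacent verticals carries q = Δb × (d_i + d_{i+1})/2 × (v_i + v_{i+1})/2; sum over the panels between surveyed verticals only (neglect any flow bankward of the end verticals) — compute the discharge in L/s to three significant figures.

16400 L/s

Panel 1-2: Δb = 5 m, d̄ = (0.00+1.76)/2 = 0.88, v̄ = (0.00+0.55)/2 = 0.275 → q = 5×0.88×0.275 = 1.210 m³/s
Panel 2-3: Δb = 5 m, d̄ = (1.76+2.26)/2 = 2.01, v̄ = (0.55+0.76)/2 = 0.655 → q = 5×2.01×0.655 = 6.583 m³/s
Panel 3-4: Δb = 5 m, d̄ = (2.26+1.53)/2 = 1.895, v̄ = (0.76+0.55)/2 = 0.655 → q = 5×1.895×0.655 = 6.206 m³/s
Panel 4-5: Δb = 2.1 m, d̄ = (1.53+1.53)/2 = 1.53, v̄ = (0.55+0.47)/2 = 0.51 → q = 2.1×1.53×0.51 = 1.639 m³/s
Panel 5-6: Δb = 4.2 m, d̄ = (1.53+0.00)/2 = 0.765, v̄ = (0.47+0.00)/2 = 0.235 → q = 4.2×0.765×0.235 = 0.7551 m³/s
Q = Σ q = 16.39 m³/s
= 16.39 × 1000 = 16390 L/s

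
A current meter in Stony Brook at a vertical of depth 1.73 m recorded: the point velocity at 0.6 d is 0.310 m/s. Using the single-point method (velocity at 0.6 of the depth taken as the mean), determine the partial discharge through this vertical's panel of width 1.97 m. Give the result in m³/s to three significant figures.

v̄ = v₀.₆ = 0.310 m/s
q = v̄ × d × w = 0.3100 × 1.73 × 1.97 = 1.057 m³/s

1.06 m³/s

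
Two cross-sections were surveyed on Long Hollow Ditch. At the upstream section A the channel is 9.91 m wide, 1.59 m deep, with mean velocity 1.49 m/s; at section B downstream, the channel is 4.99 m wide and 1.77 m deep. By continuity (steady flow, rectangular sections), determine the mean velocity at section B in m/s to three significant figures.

2.66 m/s

Q = A₁V₁ = (9.91×1.59) × 1.49 = 23.48 m³/s
A₂ = 4.99 × 1.77 = 8.832 m²
V₂ = Q/A₂ = 23.48/8.832 = 2.658 m/s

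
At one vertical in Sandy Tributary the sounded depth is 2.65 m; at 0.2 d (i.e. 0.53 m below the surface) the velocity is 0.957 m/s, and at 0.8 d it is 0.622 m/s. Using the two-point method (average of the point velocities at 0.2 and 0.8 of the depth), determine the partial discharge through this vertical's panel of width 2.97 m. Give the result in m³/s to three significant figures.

6.21 m³/s

v̄ = (0.957 + 0.622) / 2 = 0.7895 m/s
q = v̄ × d × w = 0.7895 × 2.65 × 2.97 = 6.214 m³/s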